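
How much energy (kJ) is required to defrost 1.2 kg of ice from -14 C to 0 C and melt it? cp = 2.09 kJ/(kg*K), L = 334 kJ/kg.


Sensible heat = cp * dT = 2.09 * 14 = 29.26 kJ/kg
Total per kg = 29.26 + 334 = 363.26 kJ/kg
Q = m * total = 1.2 * 363.26
Q = 435.9 kJ

435.9


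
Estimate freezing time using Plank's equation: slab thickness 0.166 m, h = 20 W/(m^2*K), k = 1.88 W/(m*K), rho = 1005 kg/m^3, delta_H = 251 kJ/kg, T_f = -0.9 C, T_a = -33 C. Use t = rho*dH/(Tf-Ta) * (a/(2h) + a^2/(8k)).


dT = -0.9 - (-33) = 32.1 K
term1 = a/(2h) = 0.166/(2*20) = 0.00415
term2 = a^2/(8k) = 0.166^2/(8*1.88) = 0.001832180851
t = rho*dH*1000/dT * (term1 + term2)
t = 1005*251*1000/32.1 * (0.00415 + 0.001832180851)
t = 47010 s

47010


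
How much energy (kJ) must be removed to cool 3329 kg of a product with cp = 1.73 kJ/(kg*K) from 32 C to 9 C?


dT = 32 - (9) = 23 K
Q = m * cp * dT = 3329 * 1.73 * 23
Q = 132461 kJ

132461


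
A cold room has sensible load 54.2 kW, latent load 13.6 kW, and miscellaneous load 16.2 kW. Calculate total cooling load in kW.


Q_total = Q_s + Q_l + Q_misc
Q_total = 54.2 + 13.6 + 16.2
Q_total = 84.0 kW

84.0


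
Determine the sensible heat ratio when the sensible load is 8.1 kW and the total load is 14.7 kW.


SHR = Q_sensible / Q_total
SHR = 8.1 / 14.7
SHR = 0.551

0.551


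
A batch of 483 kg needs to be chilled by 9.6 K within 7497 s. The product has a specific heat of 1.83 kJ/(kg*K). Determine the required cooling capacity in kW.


Q = m * cp * dT / t
Q = 483 * 1.83 * 9.6 / 7497
Q = 1.132 kW

1.132


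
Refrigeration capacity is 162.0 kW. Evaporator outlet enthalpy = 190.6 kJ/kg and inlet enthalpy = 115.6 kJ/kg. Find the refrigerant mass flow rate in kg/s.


dh = 190.6 - 115.6 = 75.0 kJ/kg
m_dot = Q / dh = 162.0 / 75.0 = 2.16 kg/s

2.16


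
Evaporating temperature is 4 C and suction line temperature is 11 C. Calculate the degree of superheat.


Superheat = T_suction - T_evap
Superheat = 11 - (4)
Superheat = 7 K

7


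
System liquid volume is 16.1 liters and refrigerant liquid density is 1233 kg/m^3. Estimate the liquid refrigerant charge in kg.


Charge = V * rho / 1000
Charge = 16.1 * 1233 / 1000
Charge = 19.85 kg

19.85


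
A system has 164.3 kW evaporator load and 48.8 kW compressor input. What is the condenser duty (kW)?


Q_cond = Q_evap + W
Q_cond = 164.3 + 48.8
Q_cond = 213.1 kW

213.1


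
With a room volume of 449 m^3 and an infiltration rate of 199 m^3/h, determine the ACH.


ACH = flow / volume
ACH = 199 / 449
ACH = 0.443

0.443


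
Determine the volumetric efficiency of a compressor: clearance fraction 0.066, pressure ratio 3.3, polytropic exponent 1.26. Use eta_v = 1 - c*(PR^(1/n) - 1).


PR^(1/n) = 3.3^(1/1.26) = 2.57940181
eta_v = 1 - 0.066 * (2.57940181 - 1)
eta_v = 0.8958

0.8958


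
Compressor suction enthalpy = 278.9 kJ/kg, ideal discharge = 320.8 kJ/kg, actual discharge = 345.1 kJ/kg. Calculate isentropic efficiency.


dh_ideal = 320.8 - 278.9 = 41.9 kJ/kg
dh_actual = 345.1 - 278.9 = 66.2 kJ/kg
eta_s = dh_ideal / dh_actual = 41.9 / 66.2
eta_s = 0.6329

0.6329


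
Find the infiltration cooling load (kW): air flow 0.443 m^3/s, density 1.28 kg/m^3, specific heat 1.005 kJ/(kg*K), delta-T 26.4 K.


Q = V_dot * rho * cp * dT
Q = 0.443 * 1.28 * 1.005 * 26.4
Q = 15.045 kW

15.045


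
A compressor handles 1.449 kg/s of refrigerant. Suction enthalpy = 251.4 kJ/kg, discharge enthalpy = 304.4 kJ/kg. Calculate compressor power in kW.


dh = 304.4 - 251.4 = 53.0 kJ/kg
W = m_dot * dh = 1.449 * 53.0 = 76.8 kW

76.8


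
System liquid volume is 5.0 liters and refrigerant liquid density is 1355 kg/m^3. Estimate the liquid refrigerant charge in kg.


Charge = V * rho / 1000
Charge = 5.0 * 1355 / 1000
Charge = 6.78 kg

6.78


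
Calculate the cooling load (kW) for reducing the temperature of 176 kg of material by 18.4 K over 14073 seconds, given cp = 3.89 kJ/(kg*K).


Q = m * cp * dT / t
Q = 176 * 3.89 * 18.4 / 14073
Q = 0.895 kW

0.895


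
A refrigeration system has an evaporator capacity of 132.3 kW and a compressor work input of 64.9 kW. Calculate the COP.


COP = Q_evap / W
COP = 132.3 / 64.9
COP = 2.039

2.039


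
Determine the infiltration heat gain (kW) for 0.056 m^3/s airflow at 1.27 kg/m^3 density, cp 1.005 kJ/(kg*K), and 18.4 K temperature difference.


Q = V_dot * rho * cp * dT
Q = 0.056 * 1.27 * 1.005 * 18.4
Q = 1.315 kW

1.315


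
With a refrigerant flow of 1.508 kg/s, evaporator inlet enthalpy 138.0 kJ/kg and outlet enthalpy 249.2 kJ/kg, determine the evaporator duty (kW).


dh = 249.2 - 138.0 = 111.2 kJ/kg
Q_evap = m_dot * dh = 1.508 * 111.2
Q_evap = 167.69 kW

167.69


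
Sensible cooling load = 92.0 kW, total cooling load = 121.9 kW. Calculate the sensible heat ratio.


SHR = Q_sensible / Q_total
SHR = 92.0 / 121.9
SHR = 0.755

0.755


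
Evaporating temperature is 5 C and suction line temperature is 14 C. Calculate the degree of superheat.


Superheat = T_suction - T_evap
Superheat = 14 - (5)
Superheat = 9 K

9


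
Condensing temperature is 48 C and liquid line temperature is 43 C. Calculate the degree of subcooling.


Subcooling = T_cond - T_liquid
Subcooling = 48 - 43
Subcooling = 5 K

5


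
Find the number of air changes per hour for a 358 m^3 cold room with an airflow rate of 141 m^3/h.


ACH = flow / volume
ACH = 141 / 358
ACH = 0.394

0.394


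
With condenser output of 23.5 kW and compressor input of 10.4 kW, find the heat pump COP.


COP_hp = Q_cond / W
COP_hp = 23.5 / 10.4
COP_hp = 2.26

2.26


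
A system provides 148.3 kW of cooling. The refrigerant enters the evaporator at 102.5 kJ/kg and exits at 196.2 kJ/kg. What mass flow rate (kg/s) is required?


dh = 196.2 - 102.5 = 93.7 kJ/kg
m_dot = Q / dh = 148.3 / 93.7 = 1.5827 kg/s

1.5827


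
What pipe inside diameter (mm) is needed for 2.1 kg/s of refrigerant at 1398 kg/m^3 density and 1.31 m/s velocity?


A = m_dot / (rho * v) = 2.1 / (1398 * 1.31) = 0.001146676277 m^2
d = sqrt(4*A/pi) * 1000
d = 38.2 mm

38.2


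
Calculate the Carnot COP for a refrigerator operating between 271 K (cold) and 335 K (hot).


dT = 335 - 271 = 64 K
COP_carnot = T_cold / dT = 271 / 64
COP_carnot = 4.234

4.234


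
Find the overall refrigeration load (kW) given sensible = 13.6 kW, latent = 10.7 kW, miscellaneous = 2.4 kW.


Q_total = Q_s + Q_l + Q_misc
Q_total = 13.6 + 10.7 + 2.4
Q_total = 26.7 kW

26.7


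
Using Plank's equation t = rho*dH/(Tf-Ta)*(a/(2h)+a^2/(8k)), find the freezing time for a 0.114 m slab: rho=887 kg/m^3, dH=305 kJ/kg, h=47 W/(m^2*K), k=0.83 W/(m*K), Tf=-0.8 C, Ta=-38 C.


dT = -0.8 - (-38) = 37.2 K
term1 = a/(2h) = 0.114/(2*47) = 0.001212765957
term2 = a^2/(8k) = 0.114^2/(8*0.83) = 0.001957228916
t = rho*dH*1000/dT * (term1 + term2)
t = 887*305*1000/37.2 * (0.001212765957 + 0.001957228916)
t = 23054 s

23054


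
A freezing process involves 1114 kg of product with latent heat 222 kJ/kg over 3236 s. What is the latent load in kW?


Q_lat = m * h_fg / t
Q_lat = 1114 * 222 / 3236
Q_lat = 76.42 kW

76.42


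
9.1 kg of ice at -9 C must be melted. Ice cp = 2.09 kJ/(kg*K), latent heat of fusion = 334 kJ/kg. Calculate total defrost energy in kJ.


Sensible heat = cp * dT = 2.09 * 9 = 18.81 kJ/kg
Total per kg = 18.81 + 334 = 352.81 kJ/kg
Q = m * total = 9.1 * 352.81
Q = 3210.6 kJ

3210.6


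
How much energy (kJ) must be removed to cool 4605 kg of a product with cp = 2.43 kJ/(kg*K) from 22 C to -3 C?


dT = 22 - (-3) = 25 K
Q = m * cp * dT = 4605 * 2.43 * 25
Q = 279754 kJ

279754


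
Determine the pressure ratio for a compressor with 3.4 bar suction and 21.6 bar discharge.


PR = P_high / P_low
PR = 21.6 / 3.4
PR = 6.353

6.353


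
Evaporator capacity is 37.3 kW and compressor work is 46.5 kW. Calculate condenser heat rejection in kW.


Q_cond = Q_evap + W
Q_cond = 37.3 + 46.5
Q_cond = 83.8 kW

83.8


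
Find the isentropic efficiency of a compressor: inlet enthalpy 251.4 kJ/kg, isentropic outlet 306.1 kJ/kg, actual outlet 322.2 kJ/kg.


dh_ideal = 306.1 - 251.4 = 54.7 kJ/kg
dh_actual = 322.2 - 251.4 = 70.8 kJ/kg
eta_s = dh_ideal / dh_actual = 54.7 / 70.8
eta_s = 0.7726

0.7726


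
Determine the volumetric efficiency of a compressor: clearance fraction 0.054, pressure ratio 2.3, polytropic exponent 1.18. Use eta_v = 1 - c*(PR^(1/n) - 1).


PR^(1/n) = 2.3^(1/1.18) = 2.0255782
eta_v = 1 - 0.054 * (2.0255782 - 1)
eta_v = 0.9446

0.9446


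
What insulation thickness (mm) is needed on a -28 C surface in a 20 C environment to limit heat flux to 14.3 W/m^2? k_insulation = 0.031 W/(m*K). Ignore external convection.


dT = 20 - (-28) = 48 K
thickness = k * dT / q_max * 1000
thickness = 0.031 * 48 / 14.3 * 1000
thickness = 104.1 mm

104.1


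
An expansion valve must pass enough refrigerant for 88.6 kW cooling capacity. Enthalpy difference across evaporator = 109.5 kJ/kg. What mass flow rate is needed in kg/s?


m_dot = Q / dh
m_dot = 88.6 / 109.5
m_dot = 0.8091 kg/s

0.8091


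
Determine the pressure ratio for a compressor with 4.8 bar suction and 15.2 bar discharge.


PR = P_high / P_low
PR = 15.2 / 4.8
PR = 3.167

3.167


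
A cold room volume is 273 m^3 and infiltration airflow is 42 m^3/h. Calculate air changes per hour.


ACH = flow / volume
ACH = 42 / 273
ACH = 0.154

0.154


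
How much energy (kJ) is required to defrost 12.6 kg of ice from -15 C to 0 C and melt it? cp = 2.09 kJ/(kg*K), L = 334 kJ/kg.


Sensible heat = cp * dT = 2.09 * 15 = 31.35 kJ/kg
Total per kg = 31.35 + 334 = 365.35 kJ/kg
Q = m * total = 12.6 * 365.35
Q = 4603.4 kJ

4603.4


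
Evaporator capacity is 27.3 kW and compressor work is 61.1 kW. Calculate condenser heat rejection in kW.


Q_cond = Q_evap + W
Q_cond = 27.3 + 61.1
Q_cond = 88.4 kW

88.4


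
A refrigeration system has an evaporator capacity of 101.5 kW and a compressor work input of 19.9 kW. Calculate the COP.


COP = Q_evap / W
COP = 101.5 / 19.9
COP = 5.101

5.101


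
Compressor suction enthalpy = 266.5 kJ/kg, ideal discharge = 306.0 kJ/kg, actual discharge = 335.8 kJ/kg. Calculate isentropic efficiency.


dh_ideal = 306.0 - 266.5 = 39.5 kJ/kg
dh_actual = 335.8 - 266.5 = 69.3 kJ/kg
eta_s = dh_ideal / dh_actual = 39.5 / 69.3
eta_s = 0.57

0.57


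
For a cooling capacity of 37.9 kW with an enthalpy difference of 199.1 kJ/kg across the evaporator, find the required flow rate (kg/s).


m_dot = Q / dh
m_dot = 37.9 / 199.1
m_dot = 0.1904 kg/s

0.1904


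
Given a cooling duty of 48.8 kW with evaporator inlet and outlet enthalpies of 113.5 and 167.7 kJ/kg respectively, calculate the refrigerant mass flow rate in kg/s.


dh = 167.7 - 113.5 = 54.2 kJ/kg
m_dot = Q / dh = 48.8 / 54.2 = 0.9004 kg/s

0.9004


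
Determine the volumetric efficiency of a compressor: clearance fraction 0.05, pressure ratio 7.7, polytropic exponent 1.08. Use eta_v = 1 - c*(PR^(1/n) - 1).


PR^(1/n) = 7.7^(1/1.08) = 6.61949328
eta_v = 1 - 0.05 * (6.61949328 - 1)
eta_v = 0.719

0.719


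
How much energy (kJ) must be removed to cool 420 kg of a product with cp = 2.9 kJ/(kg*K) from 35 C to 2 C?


dT = 35 - (2) = 33 K
Q = m * cp * dT = 420 * 2.9 * 33
Q = 40194 kJ

40194


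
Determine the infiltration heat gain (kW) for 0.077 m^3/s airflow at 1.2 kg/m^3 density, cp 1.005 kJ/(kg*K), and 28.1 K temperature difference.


Q = V_dot * rho * cp * dT
Q = 0.077 * 1.2 * 1.005 * 28.1
Q = 2.609 kW

2.609


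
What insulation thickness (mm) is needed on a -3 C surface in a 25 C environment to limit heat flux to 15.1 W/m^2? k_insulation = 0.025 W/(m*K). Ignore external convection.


dT = 25 - (-3) = 28 K
thickness = k * dT / q_max * 1000
thickness = 0.025 * 28 / 15.1 * 1000
thickness = 46.4 mm

46.4


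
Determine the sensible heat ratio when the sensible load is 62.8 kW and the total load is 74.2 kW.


SHR = Q_sensible / Q_total
SHR = 62.8 / 74.2
SHR = 0.846

0.846


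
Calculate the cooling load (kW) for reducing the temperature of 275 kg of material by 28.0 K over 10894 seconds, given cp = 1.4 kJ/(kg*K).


Q = m * cp * dT / t
Q = 275 * 1.4 * 28.0 / 10894
Q = 0.99 kW

0.99


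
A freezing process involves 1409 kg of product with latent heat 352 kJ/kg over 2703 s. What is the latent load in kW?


Q_lat = m * h_fg / t
Q_lat = 1409 * 352 / 2703
Q_lat = 183.49 kW

183.49


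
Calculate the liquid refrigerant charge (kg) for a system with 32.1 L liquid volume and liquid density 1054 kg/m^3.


Charge = V * rho / 1000
Charge = 32.1 * 1054 / 1000
Charge = 33.83 kg

33.83


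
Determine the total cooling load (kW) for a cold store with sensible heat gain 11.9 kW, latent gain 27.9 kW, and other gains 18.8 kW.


Q_total = Q_s + Q_l + Q_misc
Q_total = 11.9 + 27.9 + 18.8
Q_total = 58.6 kW

58.6


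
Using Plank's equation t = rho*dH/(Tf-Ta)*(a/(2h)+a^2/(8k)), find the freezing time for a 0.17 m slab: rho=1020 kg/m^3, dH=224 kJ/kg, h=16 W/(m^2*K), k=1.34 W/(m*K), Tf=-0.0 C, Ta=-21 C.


dT = -0.0 - (-21) = 21.0 K
term1 = a/(2h) = 0.17/(2*16) = 0.0053125
term2 = a^2/(8k) = 0.17^2/(8*1.34) = 0.002695895522
t = rho*dH*1000/dT * (term1 + term2)
t = 1020*224*1000/21.0 * (0.0053125 + 0.002695895522)
t = 87131 s

87131


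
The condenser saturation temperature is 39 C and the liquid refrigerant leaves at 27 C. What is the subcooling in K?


Subcooling = T_cond - T_liquid
Subcooling = 39 - 27
Subcooling = 12 K

12


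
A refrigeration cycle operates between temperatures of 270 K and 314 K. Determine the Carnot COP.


dT = 314 - 270 = 44 K
COP_carnot = T_cold / dT = 270 / 44
COP_carnot = 6.136

6.136


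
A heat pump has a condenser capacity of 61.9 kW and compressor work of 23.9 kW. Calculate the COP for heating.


COP_hp = Q_cond / W
COP_hp = 61.9 / 23.9
COP_hp = 2.59

2.59


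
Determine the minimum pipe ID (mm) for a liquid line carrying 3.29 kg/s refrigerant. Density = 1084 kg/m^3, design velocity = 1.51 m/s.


A = m_dot / (rho * v) = 3.29 / (1084 * 1.51) = 0.002009970431 m^2
d = sqrt(4*A/pi) * 1000
d = 50.6 mm

50.6


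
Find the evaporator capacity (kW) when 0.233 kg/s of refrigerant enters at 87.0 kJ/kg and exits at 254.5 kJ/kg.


dh = 254.5 - 87.0 = 167.5 kJ/kg
Q_evap = m_dot * dh = 0.233 * 167.5
Q_evap = 39.03 kW

39.03


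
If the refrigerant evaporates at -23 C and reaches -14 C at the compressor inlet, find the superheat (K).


Superheat = T_suction - T_evap
Superheat = -14 - (-23)
Superheat = 9 K

9


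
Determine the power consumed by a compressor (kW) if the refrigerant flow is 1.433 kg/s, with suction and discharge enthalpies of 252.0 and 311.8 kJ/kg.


dh = 311.8 - 252.0 = 59.8 kJ/kg
W = m_dot * dh = 1.433 * 59.8 = 85.69 kW

85.69


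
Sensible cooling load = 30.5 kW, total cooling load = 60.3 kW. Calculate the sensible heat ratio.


SHR = Q_sensible / Q_total
SHR = 30.5 / 60.3
SHR = 0.506

0.506


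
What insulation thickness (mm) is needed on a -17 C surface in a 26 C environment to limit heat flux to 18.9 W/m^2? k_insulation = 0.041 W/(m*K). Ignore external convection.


dT = 26 - (-17) = 43 K
thickness = k * dT / q_max * 1000
thickness = 0.041 * 43 / 18.9 * 1000
thickness = 93.3 mm

93.3


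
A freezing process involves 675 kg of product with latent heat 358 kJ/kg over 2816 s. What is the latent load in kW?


Q_lat = m * h_fg / t
Q_lat = 675 * 358 / 2816
Q_lat = 85.81 kW

85.81


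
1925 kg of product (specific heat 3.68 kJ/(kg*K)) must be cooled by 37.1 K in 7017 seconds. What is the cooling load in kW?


Q = m * cp * dT / t
Q = 1925 * 3.68 * 37.1 / 7017
Q = 37.454 kW

37.454


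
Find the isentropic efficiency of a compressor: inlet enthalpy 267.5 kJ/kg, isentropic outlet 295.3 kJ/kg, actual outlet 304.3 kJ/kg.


dh_ideal = 295.3 - 267.5 = 27.8 kJ/kg
dh_actual = 304.3 - 267.5 = 36.8 kJ/kg
eta_s = dh_ideal / dh_actual = 27.8 / 36.8
eta_s = 0.7554

0.7554


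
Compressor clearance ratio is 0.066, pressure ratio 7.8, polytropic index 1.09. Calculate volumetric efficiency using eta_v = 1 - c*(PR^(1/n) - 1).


PR^(1/n) = 7.8^(1/1.09) = 6.58317523
eta_v = 1 - 0.066 * (6.58317523 - 1)
eta_v = 0.6315

0.6315


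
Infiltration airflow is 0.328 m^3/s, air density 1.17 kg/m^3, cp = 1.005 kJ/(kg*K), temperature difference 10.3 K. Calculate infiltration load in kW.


Q = V_dot * rho * cp * dT
Q = 0.328 * 1.17 * 1.005 * 10.3
Q = 3.972 kW

3.972


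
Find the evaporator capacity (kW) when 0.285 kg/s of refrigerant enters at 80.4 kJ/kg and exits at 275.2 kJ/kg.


dh = 275.2 - 80.4 = 194.8 kJ/kg
Q_evap = m_dot * dh = 0.285 * 194.8
Q_evap = 55.52 kW

55.52


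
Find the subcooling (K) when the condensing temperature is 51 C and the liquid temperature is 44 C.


Subcooling = T_cond - T_liquid
Subcooling = 51 - 44
Subcooling = 7 K

7


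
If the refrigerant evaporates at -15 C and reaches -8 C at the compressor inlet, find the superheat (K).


Superheat = T_suction - T_evap
Superheat = -8 - (-15)
Superheat = 7 K

7


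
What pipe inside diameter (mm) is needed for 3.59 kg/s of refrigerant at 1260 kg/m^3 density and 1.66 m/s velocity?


A = m_dot / (rho * v) = 3.59 / (1260 * 1.66) = 0.001716389367 m^2
d = sqrt(4*A/pi) * 1000
d = 46.7 mm

46.7


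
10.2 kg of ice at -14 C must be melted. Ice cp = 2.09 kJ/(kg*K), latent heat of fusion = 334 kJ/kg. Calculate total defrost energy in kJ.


Sensible heat = cp * dT = 2.09 * 14 = 29.26 kJ/kg
Total per kg = 29.26 + 334 = 363.26 kJ/kg
Q = m * total = 10.2 * 363.26
Q = 3705.3 kJ

3705.3


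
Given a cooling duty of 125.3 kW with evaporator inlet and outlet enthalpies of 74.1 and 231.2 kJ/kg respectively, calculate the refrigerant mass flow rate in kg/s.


dh = 231.2 - 74.1 = 157.1 kJ/kg
m_dot = Q / dh = 125.3 / 157.1 = 0.7976 kg/s

0.7976


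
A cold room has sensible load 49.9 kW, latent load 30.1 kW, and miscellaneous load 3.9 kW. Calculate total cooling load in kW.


Q_total = Q_s + Q_l + Q_misc
Q_total = 49.9 + 30.1 + 3.9
Q_total = 83.9 kW

83.9


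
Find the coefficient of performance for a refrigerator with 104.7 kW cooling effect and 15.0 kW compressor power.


COP = Q_evap / W
COP = 104.7 / 15.0
COP = 6.98

6.98


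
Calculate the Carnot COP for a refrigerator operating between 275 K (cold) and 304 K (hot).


dT = 304 - 275 = 29 K
COP_carnot = T_cold / dT = 275 / 29
COP_carnot = 9.483

9.483


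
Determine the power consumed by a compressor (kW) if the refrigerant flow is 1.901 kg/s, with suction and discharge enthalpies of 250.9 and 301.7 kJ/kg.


dh = 301.7 - 250.9 = 50.8 kJ/kg
W = m_dot * dh = 1.901 * 50.8 = 96.57 kW

96.57


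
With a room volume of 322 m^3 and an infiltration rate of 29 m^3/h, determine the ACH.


ACH = flow / volume
ACH = 29 / 322
ACH = 0.09

0.09


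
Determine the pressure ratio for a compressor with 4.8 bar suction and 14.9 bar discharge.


PR = P_high / P_low
PR = 14.9 / 4.8
PR = 3.104

3.104


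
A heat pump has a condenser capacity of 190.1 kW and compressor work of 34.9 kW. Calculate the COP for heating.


COP_hp = Q_cond / W
COP_hp = 190.1 / 34.9
COP_hp = 5.447

5.447


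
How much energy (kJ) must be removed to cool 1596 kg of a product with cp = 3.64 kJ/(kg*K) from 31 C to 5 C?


dT = 31 - (5) = 26 K
Q = m * cp * dT = 1596 * 3.64 * 26
Q = 151045 kJ

151045


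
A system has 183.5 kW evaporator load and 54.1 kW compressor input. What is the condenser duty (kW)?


Q_cond = Q_evap + W
Q_cond = 183.5 + 54.1
Q_cond = 237.6 kW

237.6


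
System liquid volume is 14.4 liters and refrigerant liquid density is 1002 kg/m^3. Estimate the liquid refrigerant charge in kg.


Charge = V * rho / 1000
Charge = 14.4 * 1002 / 1000
Charge = 14.43 kg

14.43


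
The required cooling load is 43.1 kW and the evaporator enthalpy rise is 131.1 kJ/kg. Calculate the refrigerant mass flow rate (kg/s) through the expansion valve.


m_dot = Q / dh
m_dot = 43.1 / 131.1
m_dot = 0.3288 kg/s

0.3288


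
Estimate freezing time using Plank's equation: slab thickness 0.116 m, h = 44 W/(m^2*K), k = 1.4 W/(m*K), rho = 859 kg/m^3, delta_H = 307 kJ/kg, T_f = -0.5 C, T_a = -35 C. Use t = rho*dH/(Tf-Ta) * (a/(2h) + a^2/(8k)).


dT = -0.5 - (-35) = 34.5 K
term1 = a/(2h) = 0.116/(2*44) = 0.001318181818
term2 = a^2/(8k) = 0.116^2/(8*1.4) = 0.001201428571
t = rho*dH*1000/dT * (term1 + term2)
t = 859*307*1000/34.5 * (0.001318181818 + 0.001201428571)
t = 19260 s

19260


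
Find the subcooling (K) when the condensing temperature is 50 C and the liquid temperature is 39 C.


Subcooling = T_cond - T_liquid
Subcooling = 50 - 39
Subcooling = 11 K

11


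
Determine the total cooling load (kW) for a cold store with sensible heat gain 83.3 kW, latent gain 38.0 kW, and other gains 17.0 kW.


Q_total = Q_s + Q_l + Q_misc
Q_total = 83.3 + 38.0 + 17.0
Q_total = 138.3 kW

138.3


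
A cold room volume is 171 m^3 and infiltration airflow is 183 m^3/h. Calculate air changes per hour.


ACH = flow / volume
ACH = 183 / 171
ACH = 1.07

1.07


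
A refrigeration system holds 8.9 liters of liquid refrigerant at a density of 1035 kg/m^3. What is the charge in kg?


Charge = V * rho / 1000
Charge = 8.9 * 1035 / 1000
Charge = 9.21 kg

9.21


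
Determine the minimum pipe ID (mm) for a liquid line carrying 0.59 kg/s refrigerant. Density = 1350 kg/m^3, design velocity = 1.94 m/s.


A = m_dot / (rho * v) = 0.59 / (1350 * 1.94) = 0.0002252768232 m^2
d = sqrt(4*A/pi) * 1000
d = 16.9 mm

16.9


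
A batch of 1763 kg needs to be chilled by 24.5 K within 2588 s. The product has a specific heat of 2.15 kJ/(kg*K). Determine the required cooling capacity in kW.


Q = m * cp * dT / t
Q = 1763 * 2.15 * 24.5 / 2588
Q = 35.883 kW

35.883


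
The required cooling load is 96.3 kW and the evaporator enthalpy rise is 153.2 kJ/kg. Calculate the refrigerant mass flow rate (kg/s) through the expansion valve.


m_dot = Q / dh
m_dot = 96.3 / 153.2
m_dot = 0.6286 kg/s

0.6286


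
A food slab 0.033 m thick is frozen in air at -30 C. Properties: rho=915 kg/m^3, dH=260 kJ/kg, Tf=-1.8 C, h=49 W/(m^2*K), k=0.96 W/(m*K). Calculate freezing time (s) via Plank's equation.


dT = -1.8 - (-30) = 28.2 K
term1 = a/(2h) = 0.033/(2*49) = 0.0003367346939
term2 = a^2/(8k) = 0.033^2/(8*0.96) = 0.000141796875
t = rho*dH*1000/dT * (term1 + term2)
t = 915*260*1000/28.2 * (0.0003367346939 + 0.000141796875)
t = 4037 s

4037


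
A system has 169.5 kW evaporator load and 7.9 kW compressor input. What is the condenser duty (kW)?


Q_cond = Q_evap + W
Q_cond = 169.5 + 7.9
Q_cond = 177.4 kW

177.4


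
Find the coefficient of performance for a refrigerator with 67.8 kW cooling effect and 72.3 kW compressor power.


COP = Q_evap / W
COP = 67.8 / 72.3
COP = 0.938

0.938


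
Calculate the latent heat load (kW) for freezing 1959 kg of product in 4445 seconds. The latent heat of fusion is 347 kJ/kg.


Q_lat = m * h_fg / t
Q_lat = 1959 * 347 / 4445
Q_lat = 152.93 kW

152.93


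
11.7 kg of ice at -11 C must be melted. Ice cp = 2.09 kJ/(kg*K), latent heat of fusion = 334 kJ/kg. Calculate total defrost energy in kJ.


Sensible heat = cp * dT = 2.09 * 11 = 22.99 kJ/kg
Total per kg = 22.99 + 334 = 356.99 kJ/kg
Q = m * total = 11.7 * 356.99
Q = 4176.8 kJ

4176.8


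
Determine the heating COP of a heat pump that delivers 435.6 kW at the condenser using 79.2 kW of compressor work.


COP_hp = Q_cond / W
COP_hp = 435.6 / 79.2
COP_hp = 5.5

5.5


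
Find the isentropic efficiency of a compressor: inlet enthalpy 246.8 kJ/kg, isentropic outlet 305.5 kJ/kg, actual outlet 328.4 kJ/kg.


dh_ideal = 305.5 - 246.8 = 58.7 kJ/kg
dh_actual = 328.4 - 246.8 = 81.6 kJ/kg
eta_s = dh_ideal / dh_actual = 58.7 / 81.6
eta_s = 0.7194

0.7194


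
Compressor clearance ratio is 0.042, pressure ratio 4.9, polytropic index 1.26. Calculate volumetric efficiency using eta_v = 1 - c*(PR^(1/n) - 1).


PR^(1/n) = 4.9^(1/1.26) = 3.52999969
eta_v = 1 - 0.042 * (3.52999969 - 1)
eta_v = 0.8937

0.8937


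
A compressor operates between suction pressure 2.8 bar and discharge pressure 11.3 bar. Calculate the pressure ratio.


PR = P_high / P_low
PR = 11.3 / 2.8
PR = 4.036

4.036


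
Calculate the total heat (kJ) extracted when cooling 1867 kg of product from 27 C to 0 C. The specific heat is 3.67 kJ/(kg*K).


dT = 27 - (0) = 27 K
Q = m * cp * dT = 1867 * 3.67 * 27
Q = 185001 kJ

185001


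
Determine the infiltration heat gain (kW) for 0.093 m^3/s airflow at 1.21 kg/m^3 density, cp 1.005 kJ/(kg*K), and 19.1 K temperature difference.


Q = V_dot * rho * cp * dT
Q = 0.093 * 1.21 * 1.005 * 19.1
Q = 2.16 kW

2.16


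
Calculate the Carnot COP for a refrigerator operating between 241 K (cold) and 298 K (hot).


dT = 298 - 241 = 57 K
COP_carnot = T_cold / dT = 241 / 57
COP_carnot = 4.228

4.228


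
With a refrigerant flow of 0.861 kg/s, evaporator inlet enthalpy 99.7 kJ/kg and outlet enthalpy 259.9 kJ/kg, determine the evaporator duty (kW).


dh = 259.9 - 99.7 = 160.2 kJ/kg
Q_evap = m_dot * dh = 0.861 * 160.2
Q_evap = 137.93 kW

137.93


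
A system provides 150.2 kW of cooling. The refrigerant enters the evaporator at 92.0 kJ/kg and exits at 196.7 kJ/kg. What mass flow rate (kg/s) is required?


dh = 196.7 - 92.0 = 104.7 kJ/kg
m_dot = Q / dh = 150.2 / 104.7 = 1.4346 kg/s

1.4346


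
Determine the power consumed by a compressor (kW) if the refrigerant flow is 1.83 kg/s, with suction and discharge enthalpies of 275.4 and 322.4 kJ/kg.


dh = 322.4 - 275.4 = 47.0 kJ/kg
W = m_dot * dh = 1.83 * 47.0 = 86.01 kW

86.01


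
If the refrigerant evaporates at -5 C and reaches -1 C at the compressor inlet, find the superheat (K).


Superheat = T_suction - T_evap
Superheat = -1 - (-5)
Superheat = 4 K

4


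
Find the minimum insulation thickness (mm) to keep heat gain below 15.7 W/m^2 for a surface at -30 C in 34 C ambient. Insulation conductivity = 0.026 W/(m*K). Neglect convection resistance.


dT = 34 - (-30) = 64 K
thickness = k * dT / q_max * 1000
thickness = 0.026 * 64 / 15.7 * 1000
thickness = 106.0 mm

106.0


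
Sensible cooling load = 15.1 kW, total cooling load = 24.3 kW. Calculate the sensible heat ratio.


SHR = Q_sensible / Q_total
SHR = 15.1 / 24.3
SHR = 0.621

0.621


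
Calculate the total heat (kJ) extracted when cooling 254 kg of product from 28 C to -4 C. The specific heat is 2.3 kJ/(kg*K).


dT = 28 - (-4) = 32 K
Q = m * cp * dT = 254 * 2.3 * 32
Q = 18694 kJ

18694


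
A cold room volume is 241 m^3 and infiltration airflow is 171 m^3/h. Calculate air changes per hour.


ACH = flow / volume
ACH = 171 / 241
ACH = 0.71

0.71


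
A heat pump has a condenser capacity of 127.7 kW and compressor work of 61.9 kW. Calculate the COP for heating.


COP_hp = Q_cond / W
COP_hp = 127.7 / 61.9
COP_hp = 2.063

2.063


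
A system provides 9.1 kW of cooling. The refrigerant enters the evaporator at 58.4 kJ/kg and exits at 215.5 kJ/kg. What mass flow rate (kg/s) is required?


dh = 215.5 - 58.4 = 157.1 kJ/kg
m_dot = Q / dh = 9.1 / 157.1 = 0.0579 kg/s

0.0579


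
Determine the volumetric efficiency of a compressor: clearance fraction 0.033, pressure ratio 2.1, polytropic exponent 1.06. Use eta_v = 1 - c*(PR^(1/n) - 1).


PR^(1/n) = 2.1^(1/1.06) = 2.01363368
eta_v = 1 - 0.033 * (2.01363368 - 1)
eta_v = 0.9666

0.9666


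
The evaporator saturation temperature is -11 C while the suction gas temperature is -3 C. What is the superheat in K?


Superheat = T_suction - T_evap
Superheat = -3 - (-11)
Superheat = 8 K

8


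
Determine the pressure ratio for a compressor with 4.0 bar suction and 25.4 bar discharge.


PR = P_high / P_low
PR = 25.4 / 4.0
PR = 6.35

6.35


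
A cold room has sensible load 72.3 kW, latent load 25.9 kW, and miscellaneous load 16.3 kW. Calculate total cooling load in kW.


Q_total = Q_s + Q_l + Q_misc
Q_total = 72.3 + 25.9 + 16.3
Q_total = 114.5 kW

114.5


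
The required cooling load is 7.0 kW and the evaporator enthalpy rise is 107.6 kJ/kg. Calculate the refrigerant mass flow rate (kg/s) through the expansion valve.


m_dot = Q / dh
m_dot = 7.0 / 107.6
m_dot = 0.0651 kg/s

0.0651


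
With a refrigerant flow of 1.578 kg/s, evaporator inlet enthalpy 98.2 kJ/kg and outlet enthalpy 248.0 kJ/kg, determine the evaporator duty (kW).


dh = 248.0 - 98.2 = 149.8 kJ/kg
Q_evap = m_dot * dh = 1.578 * 149.8
Q_evap = 236.38 kW

236.38


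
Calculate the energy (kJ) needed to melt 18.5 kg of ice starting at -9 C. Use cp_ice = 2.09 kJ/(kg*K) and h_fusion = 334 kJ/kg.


Sensible heat = cp * dT = 2.09 * 9 = 18.81 kJ/kg
Total per kg = 18.81 + 334 = 352.81 kJ/kg
Q = m * total = 18.5 * 352.81
Q = 6527.0 kJ

6527.0


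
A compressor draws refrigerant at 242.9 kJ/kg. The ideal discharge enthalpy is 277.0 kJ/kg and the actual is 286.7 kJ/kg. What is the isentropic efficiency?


dh_ideal = 277.0 - 242.9 = 34.1 kJ/kg
dh_actual = 286.7 - 242.9 = 43.8 kJ/kg
eta_s = dh_ideal / dh_actual = 34.1 / 43.8
eta_s = 0.7785

0.7785


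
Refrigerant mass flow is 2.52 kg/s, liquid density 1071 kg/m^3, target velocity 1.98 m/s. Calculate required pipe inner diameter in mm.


A = m_dot / (rho * v) = 2.52 / (1071 * 1.98) = 0.00118835413 m^2
d = sqrt(4*A/pi) * 1000
d = 38.9 mm

38.9


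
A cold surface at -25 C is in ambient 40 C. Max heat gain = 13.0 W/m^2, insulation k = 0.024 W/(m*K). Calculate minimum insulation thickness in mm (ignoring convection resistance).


dT = 40 - (-25) = 65 K
thickness = k * dT / q_max * 1000
thickness = 0.024 * 65 / 13.0 * 1000
thickness = 120.0 mm

120.0


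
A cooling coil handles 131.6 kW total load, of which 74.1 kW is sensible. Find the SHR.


SHR = Q_sensible / Q_total
SHR = 74.1 / 131.6
SHR = 0.563

0.563


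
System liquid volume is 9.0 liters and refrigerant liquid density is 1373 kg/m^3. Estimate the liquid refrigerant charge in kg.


Charge = V * rho / 1000
Charge = 9.0 * 1373 / 1000
Charge = 12.36 kg

12.36


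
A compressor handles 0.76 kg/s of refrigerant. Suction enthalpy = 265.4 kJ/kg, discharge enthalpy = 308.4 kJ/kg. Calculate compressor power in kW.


dh = 308.4 - 265.4 = 43.0 kJ/kg
W = m_dot * dh = 0.76 * 43.0 = 32.68 kW

32.68


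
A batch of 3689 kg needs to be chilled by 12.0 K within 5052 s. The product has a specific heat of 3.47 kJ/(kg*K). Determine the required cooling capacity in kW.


Q = m * cp * dT / t
Q = 3689 * 3.47 * 12.0 / 5052
Q = 30.406 kW

30.406


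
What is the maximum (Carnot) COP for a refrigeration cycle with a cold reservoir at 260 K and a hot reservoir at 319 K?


dT = 319 - 260 = 59 K
COP_carnot = T_cold / dT = 260 / 59
COP_carnot = 4.407

4.407


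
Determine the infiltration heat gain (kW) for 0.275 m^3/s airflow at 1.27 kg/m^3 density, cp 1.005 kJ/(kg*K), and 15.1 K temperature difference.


Q = V_dot * rho * cp * dT
Q = 0.275 * 1.27 * 1.005 * 15.1
Q = 5.3 kW

5.3


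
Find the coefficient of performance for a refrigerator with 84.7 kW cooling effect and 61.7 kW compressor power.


COP = Q_evap / W
COP = 84.7 / 61.7
COP = 1.373

1.373


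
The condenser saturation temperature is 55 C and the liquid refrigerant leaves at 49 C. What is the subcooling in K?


Subcooling = T_cond - T_liquid
Subcooling = 55 - 49
Subcooling = 6 K

6


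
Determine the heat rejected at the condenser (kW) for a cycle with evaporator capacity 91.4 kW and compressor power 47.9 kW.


Q_cond = Q_evap + W
Q_cond = 91.4 + 47.9
Q_cond = 139.3 kW

139.3


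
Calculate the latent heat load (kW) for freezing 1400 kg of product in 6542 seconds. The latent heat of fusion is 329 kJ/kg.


Q_lat = m * h_fg / t
Q_lat = 1400 * 329 / 6542
Q_lat = 70.41 kW

70.41


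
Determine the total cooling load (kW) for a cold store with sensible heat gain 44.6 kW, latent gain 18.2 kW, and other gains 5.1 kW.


Q_total = Q_s + Q_l + Q_misc
Q_total = 44.6 + 18.2 + 5.1
Q_total = 67.9 kW

67.9


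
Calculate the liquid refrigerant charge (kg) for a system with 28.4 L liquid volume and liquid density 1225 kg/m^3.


Charge = V * rho / 1000
Charge = 28.4 * 1225 / 1000
Charge = 34.79 kg

34.79


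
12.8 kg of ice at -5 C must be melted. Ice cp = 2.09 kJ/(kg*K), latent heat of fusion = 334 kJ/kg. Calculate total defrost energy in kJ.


Sensible heat = cp * dT = 2.09 * 5 = 10.45 kJ/kg
Total per kg = 10.45 + 334 = 344.45 kJ/kg
Q = m * total = 12.8 * 344.45
Q = 4409.0 kJ

4409.0


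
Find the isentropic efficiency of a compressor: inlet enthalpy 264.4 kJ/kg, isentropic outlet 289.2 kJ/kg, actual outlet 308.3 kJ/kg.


dh_ideal = 289.2 - 264.4 = 24.8 kJ/kg
dh_actual = 308.3 - 264.4 = 43.9 kJ/kg
eta_s = dh_ideal / dh_actual = 24.8 / 43.9
eta_s = 0.5649

0.5649


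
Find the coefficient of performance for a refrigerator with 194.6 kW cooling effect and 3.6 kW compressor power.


COP = Q_evap / W
COP = 194.6 / 3.6
COP = 54.056

54.056


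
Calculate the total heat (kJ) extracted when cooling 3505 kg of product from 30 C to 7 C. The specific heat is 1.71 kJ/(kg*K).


dT = 30 - (7) = 23 K
Q = m * cp * dT = 3505 * 1.71 * 23
Q = 137852 kJ

137852


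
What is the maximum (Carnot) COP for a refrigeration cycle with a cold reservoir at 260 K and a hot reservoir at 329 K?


dT = 329 - 260 = 69 K
COP_carnot = T_cold / dT = 260 / 69
COP_carnot = 3.768

3.768


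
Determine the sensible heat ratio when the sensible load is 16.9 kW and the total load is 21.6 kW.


SHR = Q_sensible / Q_total
SHR = 16.9 / 21.6
SHR = 0.782

0.782


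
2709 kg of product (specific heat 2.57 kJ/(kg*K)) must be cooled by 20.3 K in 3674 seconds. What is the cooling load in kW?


Q = m * cp * dT / t
Q = 2709 * 2.57 * 20.3 / 3674
Q = 38.468 kW

38.468


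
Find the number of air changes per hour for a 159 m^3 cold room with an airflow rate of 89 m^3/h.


ACH = flow / volume
ACH = 89 / 159
ACH = 0.56

0.56


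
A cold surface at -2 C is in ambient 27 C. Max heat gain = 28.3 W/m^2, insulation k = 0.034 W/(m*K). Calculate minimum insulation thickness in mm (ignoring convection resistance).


dT = 27 - (-2) = 29 K
thickness = k * dT / q_max * 1000
thickness = 0.034 * 29 / 28.3 * 1000
thickness = 34.8 mm

34.8


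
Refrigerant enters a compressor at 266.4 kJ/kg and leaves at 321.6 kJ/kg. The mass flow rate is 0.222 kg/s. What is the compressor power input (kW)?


dh = 321.6 - 266.4 = 55.2 kJ/kg
W = m_dot * dh = 0.222 * 55.2 = 12.25 kW

12.25


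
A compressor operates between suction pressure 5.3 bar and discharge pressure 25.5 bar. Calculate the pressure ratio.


PR = P_high / P_low
PR = 25.5 / 5.3
PR = 4.811

4.811


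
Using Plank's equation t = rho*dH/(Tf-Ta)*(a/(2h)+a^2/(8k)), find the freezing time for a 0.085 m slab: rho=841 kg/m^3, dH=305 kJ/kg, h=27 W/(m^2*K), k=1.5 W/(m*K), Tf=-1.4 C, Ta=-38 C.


dT = -1.4 - (-38) = 36.6 K
term1 = a/(2h) = 0.085/(2*27) = 0.001574074074
term2 = a^2/(8k) = 0.085^2/(8*1.5) = 0.0006020833333
t = rho*dH*1000/dT * (term1 + term2)
t = 841*305*1000/36.6 * (0.001574074074 + 0.0006020833333)
t = 15251 s

15251


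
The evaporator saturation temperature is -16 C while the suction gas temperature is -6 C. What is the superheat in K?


Superheat = T_suction - T_evap
Superheat = -6 - (-16)
Superheat = 10 K

10


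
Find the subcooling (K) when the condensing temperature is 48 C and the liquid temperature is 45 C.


Subcooling = T_cond - T_liquid
Subcooling = 48 - 45
Subcooling = 3 K

3


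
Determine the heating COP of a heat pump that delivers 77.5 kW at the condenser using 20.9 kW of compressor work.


COP_hp = Q_cond / W
COP_hp = 77.5 / 20.9
COP_hp = 3.708

3.708


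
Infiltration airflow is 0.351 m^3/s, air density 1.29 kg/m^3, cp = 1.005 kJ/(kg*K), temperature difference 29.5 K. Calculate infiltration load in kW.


Q = V_dot * rho * cp * dT
Q = 0.351 * 1.29 * 1.005 * 29.5
Q = 13.424 kW

13.424


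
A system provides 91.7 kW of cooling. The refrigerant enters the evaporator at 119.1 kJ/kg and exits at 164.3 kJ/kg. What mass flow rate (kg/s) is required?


dh = 164.3 - 119.1 = 45.2 kJ/kg
m_dot = Q / dh = 91.7 / 45.2 = 2.0288 kg/s

2.0288


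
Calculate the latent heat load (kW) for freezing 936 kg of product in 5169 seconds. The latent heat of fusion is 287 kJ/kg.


Q_lat = m * h_fg / t
Q_lat = 936 * 287 / 5169
Q_lat = 51.97 kW

51.97


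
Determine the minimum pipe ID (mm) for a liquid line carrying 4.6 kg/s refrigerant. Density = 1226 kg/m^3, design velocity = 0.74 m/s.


A = m_dot / (rho * v) = 4.6 / (1226 * 0.74) = 0.005070323178 m^2
d = sqrt(4*A/pi) * 1000
d = 80.3 mm

80.3


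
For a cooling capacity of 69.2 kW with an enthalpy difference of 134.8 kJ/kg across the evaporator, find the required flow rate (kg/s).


m_dot = Q / dh
m_dot = 69.2 / 134.8
m_dot = 0.5134 kg/s

0.5134


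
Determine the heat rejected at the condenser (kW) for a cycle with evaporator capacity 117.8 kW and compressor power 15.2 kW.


Q_cond = Q_evap + W
Q_cond = 117.8 + 15.2
Q_cond = 133.0 kW

133.0


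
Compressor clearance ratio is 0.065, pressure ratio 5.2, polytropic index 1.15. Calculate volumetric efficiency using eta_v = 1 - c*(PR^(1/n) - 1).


PR^(1/n) = 5.2^(1/1.15) = 4.19383754
eta_v = 1 - 0.065 * (4.19383754 - 1)
eta_v = 0.7924

0.7924


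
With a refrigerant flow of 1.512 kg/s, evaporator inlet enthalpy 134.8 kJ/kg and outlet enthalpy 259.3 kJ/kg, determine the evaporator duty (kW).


dh = 259.3 - 134.8 = 124.5 kJ/kg
Q_evap = m_dot * dh = 1.512 * 124.5
Q_evap = 188.24 kW

188.24


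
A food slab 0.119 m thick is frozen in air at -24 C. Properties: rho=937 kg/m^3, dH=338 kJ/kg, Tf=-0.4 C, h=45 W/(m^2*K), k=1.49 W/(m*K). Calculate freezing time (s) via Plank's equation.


dT = -0.4 - (-24) = 23.6 K
term1 = a/(2h) = 0.119/(2*45) = 0.001322222222
term2 = a^2/(8k) = 0.119^2/(8*1.49) = 0.001188003356
t = rho*dH*1000/dT * (term1 + term2)
t = 937*338*1000/23.6 * (0.001322222222 + 0.001188003356)
t = 33687 s

33687


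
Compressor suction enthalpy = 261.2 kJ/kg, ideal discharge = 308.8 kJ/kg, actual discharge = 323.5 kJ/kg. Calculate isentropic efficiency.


dh_ideal = 308.8 - 261.2 = 47.6 kJ/kg
dh_actual = 323.5 - 261.2 = 62.3 kJ/kg
eta_s = dh_ideal / dh_actual = 47.6 / 62.3
eta_s = 0.764

0.764


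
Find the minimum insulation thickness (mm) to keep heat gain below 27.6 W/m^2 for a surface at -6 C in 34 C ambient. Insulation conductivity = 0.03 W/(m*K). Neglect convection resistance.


dT = 34 - (-6) = 40 K
thickness = k * dT / q_max * 1000
thickness = 0.03 * 40 / 27.6 * 1000
thickness = 43.5 mm

43.5


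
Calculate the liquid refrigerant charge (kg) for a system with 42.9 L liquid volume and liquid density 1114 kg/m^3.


Charge = V * rho / 1000
Charge = 42.9 * 1114 / 1000
Charge = 47.79 kg

47.79


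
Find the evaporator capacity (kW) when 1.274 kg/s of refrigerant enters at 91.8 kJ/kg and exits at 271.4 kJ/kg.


dh = 271.4 - 91.8 = 179.6 kJ/kg
Q_evap = m_dot * dh = 1.274 * 179.6
Q_evap = 228.81 kW

228.81


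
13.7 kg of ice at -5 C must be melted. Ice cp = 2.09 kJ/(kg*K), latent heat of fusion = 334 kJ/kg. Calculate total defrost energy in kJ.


Sensible heat = cp * dT = 2.09 * 5 = 10.45 kJ/kg
Total per kg = 10.45 + 334 = 344.45 kJ/kg
Q = m * total = 13.7 * 344.45
Q = 4719.0 kJ

4719.0


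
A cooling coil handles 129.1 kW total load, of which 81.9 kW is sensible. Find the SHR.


SHR = Q_sensible / Q_total
SHR = 81.9 / 129.1
SHR = 0.634

0.634


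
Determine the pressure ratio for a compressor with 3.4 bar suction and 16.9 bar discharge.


PR = P_high / P_low
PR = 16.9 / 3.4
PR = 4.971

4.971


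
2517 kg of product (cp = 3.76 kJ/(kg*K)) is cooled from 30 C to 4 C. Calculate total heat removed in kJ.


dT = 30 - (4) = 26 K
Q = m * cp * dT = 2517 * 3.76 * 26
Q = 246062 kJ

246062
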